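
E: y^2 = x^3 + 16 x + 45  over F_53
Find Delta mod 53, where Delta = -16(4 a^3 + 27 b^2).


4 a^3 + 27 b^2 = 4*16^3 + 27*45^2 = 16384 + 54675 = 71059
Delta = -16 * (71059) = -1136944
Delta mod 53 = 12

Delta = 12 (mod 53)


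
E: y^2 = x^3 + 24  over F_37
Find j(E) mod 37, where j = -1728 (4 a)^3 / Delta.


Delta = -16(4 a^3 + 27 b^2) mod 37 = 30
-1728 * (4 a)^3 = -1728 * (4*0)^3 mod 37 = 0
j = 0 * 30^(-1) mod 37 = 0

j = 0 (mod 37)


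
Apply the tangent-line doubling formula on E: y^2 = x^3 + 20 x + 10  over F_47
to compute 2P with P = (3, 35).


Doubling: s = (3 x1^2 + a) / (2 y1)
s = (3*3^2 + 20) / (2*35) mod 47 = 0
x3 = s^2 - 2 x1 mod 47 = 0^2 - 2*3 = 41
y3 = s (x1 - x3) - y1 mod 47 = 0 * (3 - 41) - 35 = 12

2P = (41, 12)


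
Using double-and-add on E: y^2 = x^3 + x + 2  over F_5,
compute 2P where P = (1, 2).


k = 2 = 10_2 (binary, LSB first: 01)
Double-and-add from P = (1, 2):
  bit 0 = 0: acc unchanged = O
  bit 1 = 1: acc = O + (4, 0) = (4, 0)

2P = (4, 0)


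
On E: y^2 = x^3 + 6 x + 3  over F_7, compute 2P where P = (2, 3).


Doubling: s = (3 x1^2 + a) / (2 y1)
s = (3*2^2 + 6) / (2*3) mod 7 = 3
x3 = s^2 - 2 x1 mod 7 = 3^2 - 2*2 = 5
y3 = s (x1 - x3) - y1 mod 7 = 3 * (2 - 5) - 3 = 2

2P = (5, 2)


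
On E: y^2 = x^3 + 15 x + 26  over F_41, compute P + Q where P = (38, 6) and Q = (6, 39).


P != Q, so use the chord formula.
s = (y2 - y1) / (x2 - x1) = (33) / (9) mod 41 = 31
x3 = s^2 - x1 - x2 mod 41 = 31^2 - 38 - 6 = 15
y3 = s (x1 - x3) - y1 mod 41 = 31 * (38 - 15) - 6 = 10

P + Q = (15, 10)


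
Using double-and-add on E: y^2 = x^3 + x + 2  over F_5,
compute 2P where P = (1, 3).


k = 2 = 10_2 (binary, LSB first: 01)
Double-and-add from P = (1, 3):
  bit 0 = 0: acc unchanged = O
  bit 1 = 1: acc = O + (4, 0) = (4, 0)

2P = (4, 0)


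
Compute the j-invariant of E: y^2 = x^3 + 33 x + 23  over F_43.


Delta = -16(4 a^3 + 27 b^2) mod 43 = 33
-1728 * (4 a)^3 = -1728 * (4*33)^3 mod 43 = 42
j = 42 * 33^(-1) mod 43 = 13

j = 13 (mod 43)


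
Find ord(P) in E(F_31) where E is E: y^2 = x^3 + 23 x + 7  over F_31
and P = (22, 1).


Compute successive multiples of P until we hit O:
  1P = (22, 1)
  2P = (6, 19)
  3P = (28, 29)
  4P = (20, 29)
  5P = (30, 18)
  6P = (15, 10)
  7P = (14, 2)
  8P = (11, 17)
  ... (continuing to 34P)
  34P = O

ord(P) = 34


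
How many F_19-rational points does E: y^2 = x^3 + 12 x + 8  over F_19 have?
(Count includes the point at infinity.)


For each x in F_19, count y with y^2 = x^3 + 12 x + 8 mod 19:
  x = 4: RHS = 6, y in [5, 14]  -> 2 point(s)
  x = 6: RHS = 11, y in [7, 12]  -> 2 point(s)
  x = 7: RHS = 17, y in [6, 13]  -> 2 point(s)
  x = 9: RHS = 9, y in [3, 16]  -> 2 point(s)
  x = 10: RHS = 7, y in [8, 11]  -> 2 point(s)
  x = 13: RHS = 5, y in [9, 10]  -> 2 point(s)
Affine points: 12. Add the point at infinity: total = 13.

#E(F_19) = 13


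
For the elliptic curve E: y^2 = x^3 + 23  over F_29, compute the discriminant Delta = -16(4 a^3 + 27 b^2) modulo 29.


4 a^3 + 27 b^2 = 4*0^3 + 27*23^2 = 0 + 14283 = 14283
Delta = -16 * (14283) = -228528
Delta mod 29 = 21

Delta = 21 (mod 29)


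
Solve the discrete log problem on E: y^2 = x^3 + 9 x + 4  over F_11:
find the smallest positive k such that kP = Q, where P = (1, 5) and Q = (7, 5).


Enumerate multiples of P until we hit Q = (7, 5):
  1P = (1, 5)
  2P = (10, 4)
  3P = (3, 5)
  4P = (7, 6)
  5P = (7, 5)
Match found at i = 5.

k = 5


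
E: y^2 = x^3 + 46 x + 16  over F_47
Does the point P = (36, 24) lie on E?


Check whether y^2 = x^3 + 46 x + 16 (mod 47) for (x, y) = (36, 24).
LHS: y^2 = 24^2 mod 47 = 12
RHS: x^3 + 46 x + 16 = 36^3 + 46*36 + 16 mod 47 = 12
LHS = RHS

Yes, on the curve


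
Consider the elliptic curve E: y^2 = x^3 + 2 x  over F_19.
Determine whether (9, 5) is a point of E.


Check whether y^2 = x^3 + 2 x + 0 (mod 19) for (x, y) = (9, 5).
LHS: y^2 = 5^2 mod 19 = 6
RHS: x^3 + 2 x + 0 = 9^3 + 2*9 + 0 mod 19 = 6
LHS = RHS

Yes, on the curve


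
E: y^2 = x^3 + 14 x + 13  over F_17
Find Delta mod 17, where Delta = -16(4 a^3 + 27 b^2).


4 a^3 + 27 b^2 = 4*14^3 + 27*13^2 = 10976 + 4563 = 15539
Delta = -16 * (15539) = -248624
Delta mod 17 = 1

Delta = 1 (mod 17)


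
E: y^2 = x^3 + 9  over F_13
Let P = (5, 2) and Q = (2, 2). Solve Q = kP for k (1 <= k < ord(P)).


Enumerate multiples of P until we hit Q = (2, 2):
  1P = (5, 2)
  2P = (6, 2)
  3P = (2, 11)
  4P = (2, 2)
Match found at i = 4.

k = 4


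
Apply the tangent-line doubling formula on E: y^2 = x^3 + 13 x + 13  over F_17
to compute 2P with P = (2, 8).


Doubling: s = (3 x1^2 + a) / (2 y1)
s = (3*2^2 + 13) / (2*8) mod 17 = 9
x3 = s^2 - 2 x1 mod 17 = 9^2 - 2*2 = 9
y3 = s (x1 - x3) - y1 mod 17 = 9 * (2 - 9) - 8 = 14

2P = (9, 14)


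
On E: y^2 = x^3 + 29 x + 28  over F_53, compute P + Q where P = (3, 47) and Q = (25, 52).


P != Q, so use the chord formula.
s = (y2 - y1) / (x2 - x1) = (5) / (22) mod 53 = 46
x3 = s^2 - x1 - x2 mod 53 = 46^2 - 3 - 25 = 21
y3 = s (x1 - x3) - y1 mod 53 = 46 * (3 - 21) - 47 = 26

P + Q = (21, 26)


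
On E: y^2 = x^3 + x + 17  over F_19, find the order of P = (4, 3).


Compute successive multiples of P until we hit O:
  1P = (4, 3)
  2P = (17, 8)
  3P = (14, 18)
  4P = (8, 10)
  5P = (16, 14)
  6P = (10, 1)
  7P = (3, 3)
  8P = (12, 16)
  ... (continuing to 28P)
  28P = O

ord(P) = 28


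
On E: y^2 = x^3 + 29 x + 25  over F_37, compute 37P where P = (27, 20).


k = 37 = 100101_2 (binary, LSB first: 101001)
Double-and-add from P = (27, 20):
  bit 0 = 1: acc = O + (27, 20) = (27, 20)
  bit 1 = 0: acc unchanged = (27, 20)
  bit 2 = 1: acc = (27, 20) + (35, 25) = (28, 21)
  bit 3 = 0: acc unchanged = (28, 21)
  bit 4 = 0: acc unchanged = (28, 21)
  bit 5 = 1: acc = (28, 21) + (14, 17) = (20, 13)

37P = (20, 13)


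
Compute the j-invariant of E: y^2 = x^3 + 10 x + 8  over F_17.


Delta = -16(4 a^3 + 27 b^2) mod 17 = 16
-1728 * (4 a)^3 = -1728 * (4*10)^3 mod 17 = 4
j = 4 * 16^(-1) mod 17 = 13

j = 13 (mod 17)


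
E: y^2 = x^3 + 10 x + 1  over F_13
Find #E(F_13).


For each x in F_13, count y with y^2 = x^3 + 10 x + 1 mod 13:
  x = 0: RHS = 1, y in [1, 12]  -> 2 point(s)
  x = 1: RHS = 12, y in [5, 8]  -> 2 point(s)
  x = 2: RHS = 3, y in [4, 9]  -> 2 point(s)
  x = 4: RHS = 1, y in [1, 12]  -> 2 point(s)
  x = 6: RHS = 4, y in [2, 11]  -> 2 point(s)
  x = 9: RHS = 1, y in [1, 12]  -> 2 point(s)
  x = 10: RHS = 9, y in [3, 10]  -> 2 point(s)
  x = 11: RHS = 12, y in [5, 8]  -> 2 point(s)
  x = 12: RHS = 3, y in [4, 9]  -> 2 point(s)
Affine points: 18. Add the point at infinity: total = 19.

#E(F_13) = 19


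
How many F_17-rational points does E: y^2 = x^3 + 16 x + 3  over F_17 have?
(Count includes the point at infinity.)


For each x in F_17, count y with y^2 = x^3 + 16 x + 3 mod 17:
  x = 2: RHS = 9, y in [3, 14]  -> 2 point(s)
  x = 5: RHS = 4, y in [2, 15]  -> 2 point(s)
  x = 6: RHS = 9, y in [3, 14]  -> 2 point(s)
  x = 7: RHS = 16, y in [4, 13]  -> 2 point(s)
  x = 9: RHS = 9, y in [3, 14]  -> 2 point(s)
  x = 12: RHS = 2, y in [6, 11]  -> 2 point(s)
  x = 14: RHS = 13, y in [8, 9]  -> 2 point(s)
Affine points: 14. Add the point at infinity: total = 15.

#E(F_17) = 15


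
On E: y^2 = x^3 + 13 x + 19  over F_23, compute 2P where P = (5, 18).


Doubling: s = (3 x1^2 + a) / (2 y1)
s = (3*5^2 + 13) / (2*18) mod 23 = 5
x3 = s^2 - 2 x1 mod 23 = 5^2 - 2*5 = 15
y3 = s (x1 - x3) - y1 mod 23 = 5 * (5 - 15) - 18 = 1

2P = (15, 1)


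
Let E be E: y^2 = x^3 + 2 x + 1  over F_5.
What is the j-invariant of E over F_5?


Delta = -16(4 a^3 + 27 b^2) mod 5 = 1
-1728 * (4 a)^3 = -1728 * (4*2)^3 mod 5 = 4
j = 4 * 1^(-1) mod 5 = 4

j = 4 (mod 5)


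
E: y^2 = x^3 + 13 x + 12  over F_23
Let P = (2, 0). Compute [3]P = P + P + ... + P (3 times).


k = 3 = 11_2 (binary, LSB first: 11)
Double-and-add from P = (2, 0):
  bit 0 = 1: acc = O + (2, 0) = (2, 0)
  bit 1 = 1: acc = (2, 0) + O = (2, 0)

3P = (2, 0)


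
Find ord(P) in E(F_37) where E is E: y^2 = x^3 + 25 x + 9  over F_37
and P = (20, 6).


Compute successive multiples of P until we hit O:
  1P = (20, 6)
  2P = (30, 3)
  3P = (3, 0)
  4P = (30, 34)
  5P = (20, 31)
  6P = O

ord(P) = 6


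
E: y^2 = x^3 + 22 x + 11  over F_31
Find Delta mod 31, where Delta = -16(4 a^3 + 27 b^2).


4 a^3 + 27 b^2 = 4*22^3 + 27*11^2 = 42592 + 3267 = 45859
Delta = -16 * (45859) = -733744
Delta mod 31 = 26

Delta = 26 (mod 31)


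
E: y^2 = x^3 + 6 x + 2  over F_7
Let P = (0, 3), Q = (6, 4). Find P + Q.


P != Q, so use the chord formula.
s = (y2 - y1) / (x2 - x1) = (1) / (6) mod 7 = 6
x3 = s^2 - x1 - x2 mod 7 = 6^2 - 0 - 6 = 2
y3 = s (x1 - x3) - y1 mod 7 = 6 * (0 - 2) - 3 = 6

P + Q = (2, 6)


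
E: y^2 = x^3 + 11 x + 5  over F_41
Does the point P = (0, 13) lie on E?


Check whether y^2 = x^3 + 11 x + 5 (mod 41) for (x, y) = (0, 13).
LHS: y^2 = 13^2 mod 41 = 5
RHS: x^3 + 11 x + 5 = 0^3 + 11*0 + 5 mod 41 = 5
LHS = RHS

Yes, on the curve


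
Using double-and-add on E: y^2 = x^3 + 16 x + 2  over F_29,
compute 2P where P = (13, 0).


k = 2 = 10_2 (binary, LSB first: 01)
Double-and-add from P = (13, 0):
  bit 0 = 0: acc unchanged = O
  bit 1 = 1: acc = O + O = O

2P = O


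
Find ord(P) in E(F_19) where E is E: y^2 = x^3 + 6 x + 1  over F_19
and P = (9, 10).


Compute successive multiples of P until we hit O:
  1P = (9, 10)
  2P = (5, 17)
  3P = (14, 13)
  4P = (7, 14)
  5P = (7, 5)
  6P = (14, 6)
  7P = (5, 2)
  8P = (9, 9)
  ... (continuing to 9P)
  9P = O

ord(P) = 9


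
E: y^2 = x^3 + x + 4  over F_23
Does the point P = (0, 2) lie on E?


Check whether y^2 = x^3 + 1 x + 4 (mod 23) for (x, y) = (0, 2).
LHS: y^2 = 2^2 mod 23 = 4
RHS: x^3 + 1 x + 4 = 0^3 + 1*0 + 4 mod 23 = 4
LHS = RHS

Yes, on the curve


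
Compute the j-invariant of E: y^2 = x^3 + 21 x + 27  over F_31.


Delta = -16(4 a^3 + 27 b^2) mod 31 = 17
-1728 * (4 a)^3 = -1728 * (4*21)^3 mod 31 = 27
j = 27 * 17^(-1) mod 31 = 18

j = 18 (mod 31)


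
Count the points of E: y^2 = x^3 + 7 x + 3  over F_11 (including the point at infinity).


For each x in F_11, count y with y^2 = x^3 + 7 x + 3 mod 11:
  x = 0: RHS = 3, y in [5, 6]  -> 2 point(s)
  x = 1: RHS = 0, y in [0]  -> 1 point(s)
  x = 2: RHS = 3, y in [5, 6]  -> 2 point(s)
  x = 5: RHS = 9, y in [3, 8]  -> 2 point(s)
  x = 9: RHS = 3, y in [5, 6]  -> 2 point(s)
Affine points: 9. Add the point at infinity: total = 10.

#E(F_11) = 10


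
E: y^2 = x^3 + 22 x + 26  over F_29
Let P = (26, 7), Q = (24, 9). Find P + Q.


P != Q, so use the chord formula.
s = (y2 - y1) / (x2 - x1) = (2) / (27) mod 29 = 28
x3 = s^2 - x1 - x2 mod 29 = 28^2 - 26 - 24 = 9
y3 = s (x1 - x3) - y1 mod 29 = 28 * (26 - 9) - 7 = 5

P + Q = (9, 5)


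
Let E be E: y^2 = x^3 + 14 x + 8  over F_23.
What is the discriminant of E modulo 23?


4 a^3 + 27 b^2 = 4*14^3 + 27*8^2 = 10976 + 1728 = 12704
Delta = -16 * (12704) = -203264
Delta mod 23 = 10

Delta = 10 (mod 23)


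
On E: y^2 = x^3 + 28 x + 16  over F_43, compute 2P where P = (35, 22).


Doubling: s = (3 x1^2 + a) / (2 y1)
s = (3*35^2 + 28) / (2*22) mod 43 = 5
x3 = s^2 - 2 x1 mod 43 = 5^2 - 2*35 = 41
y3 = s (x1 - x3) - y1 mod 43 = 5 * (35 - 41) - 22 = 34

2P = (41, 34)


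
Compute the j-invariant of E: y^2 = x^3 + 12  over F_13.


Delta = -16(4 a^3 + 27 b^2) mod 13 = 10
-1728 * (4 a)^3 = -1728 * (4*0)^3 mod 13 = 0
j = 0 * 10^(-1) mod 13 = 0

j = 0 (mod 13)


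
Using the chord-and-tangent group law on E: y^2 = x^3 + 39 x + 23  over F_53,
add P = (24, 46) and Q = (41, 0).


P != Q, so use the chord formula.
s = (y2 - y1) / (x2 - x1) = (7) / (17) mod 53 = 16
x3 = s^2 - x1 - x2 mod 53 = 16^2 - 24 - 41 = 32
y3 = s (x1 - x3) - y1 mod 53 = 16 * (24 - 32) - 46 = 38

P + Q = (32, 38)


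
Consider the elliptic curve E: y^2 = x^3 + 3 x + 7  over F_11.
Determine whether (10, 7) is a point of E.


Check whether y^2 = x^3 + 3 x + 7 (mod 11) for (x, y) = (10, 7).
LHS: y^2 = 7^2 mod 11 = 5
RHS: x^3 + 3 x + 7 = 10^3 + 3*10 + 7 mod 11 = 3
LHS != RHS

No, not on the curve


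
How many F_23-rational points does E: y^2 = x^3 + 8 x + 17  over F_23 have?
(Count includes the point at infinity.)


For each x in F_23, count y with y^2 = x^3 + 8 x + 17 mod 23:
  x = 1: RHS = 3, y in [7, 16]  -> 2 point(s)
  x = 2: RHS = 18, y in [8, 15]  -> 2 point(s)
  x = 7: RHS = 2, y in [5, 18]  -> 2 point(s)
  x = 8: RHS = 18, y in [8, 15]  -> 2 point(s)
  x = 9: RHS = 13, y in [6, 17]  -> 2 point(s)
  x = 10: RHS = 16, y in [4, 19]  -> 2 point(s)
  x = 12: RHS = 1, y in [1, 22]  -> 2 point(s)
  x = 13: RHS = 18, y in [8, 15]  -> 2 point(s)
  x = 15: RHS = 16, y in [4, 19]  -> 2 point(s)
  x = 16: RHS = 9, y in [3, 20]  -> 2 point(s)
  x = 17: RHS = 6, y in [11, 12]  -> 2 point(s)
  x = 18: RHS = 13, y in [6, 17]  -> 2 point(s)
  x = 19: RHS = 13, y in [6, 17]  -> 2 point(s)
  x = 20: RHS = 12, y in [9, 14]  -> 2 point(s)
  x = 21: RHS = 16, y in [4, 19]  -> 2 point(s)
  x = 22: RHS = 8, y in [10, 13]  -> 2 point(s)
Affine points: 32. Add the point at infinity: total = 33.

#E(F_23) = 33


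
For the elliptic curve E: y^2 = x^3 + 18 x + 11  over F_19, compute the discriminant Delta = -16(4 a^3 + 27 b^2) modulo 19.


4 a^3 + 27 b^2 = 4*18^3 + 27*11^2 = 23328 + 3267 = 26595
Delta = -16 * (26595) = -425520
Delta mod 19 = 4

Delta = 4 (mod 19)


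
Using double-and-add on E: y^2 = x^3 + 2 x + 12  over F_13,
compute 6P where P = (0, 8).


k = 6 = 110_2 (binary, LSB first: 011)
Double-and-add from P = (0, 8):
  bit 0 = 0: acc unchanged = O
  bit 1 = 1: acc = O + (12, 10) = (12, 10)
  bit 2 = 1: acc = (12, 10) + (11, 0) = (12, 3)

6P = (12, 3)


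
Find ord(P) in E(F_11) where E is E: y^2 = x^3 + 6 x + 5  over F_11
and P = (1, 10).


Compute successive multiples of P until we hit O:
  1P = (1, 10)
  2P = (10, 3)
  3P = (4, 7)
  4P = (7, 7)
  5P = (6, 9)
  6P = (8, 9)
  7P = (0, 4)
  8P = (2, 6)
  ... (continuing to 17P)
  17P = O

ord(P) = 17


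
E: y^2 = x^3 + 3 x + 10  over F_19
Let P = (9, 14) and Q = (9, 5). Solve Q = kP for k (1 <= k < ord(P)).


Enumerate multiples of P until we hit Q = (9, 5):
  1P = (9, 14)
  2P = (5, 13)
  3P = (11, 14)
  4P = (18, 5)
  5P = (12, 8)
  6P = (2, 10)
  7P = (6, 4)
  8P = (13, 17)
  9P = (13, 2)
  10P = (6, 15)
  11P = (2, 9)
  12P = (12, 11)
  13P = (18, 14)
  14P = (11, 5)
  15P = (5, 6)
  16P = (9, 5)
Match found at i = 16.

k = 16


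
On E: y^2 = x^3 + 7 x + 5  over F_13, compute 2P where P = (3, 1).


Doubling: s = (3 x1^2 + a) / (2 y1)
s = (3*3^2 + 7) / (2*1) mod 13 = 4
x3 = s^2 - 2 x1 mod 13 = 4^2 - 2*3 = 10
y3 = s (x1 - x3) - y1 mod 13 = 4 * (3 - 10) - 1 = 10

2P = (10, 10)


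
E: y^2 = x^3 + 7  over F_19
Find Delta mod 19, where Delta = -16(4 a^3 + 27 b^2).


4 a^3 + 27 b^2 = 4*0^3 + 27*7^2 = 0 + 1323 = 1323
Delta = -16 * (1323) = -21168
Delta mod 19 = 17

Delta = 17 (mod 19)


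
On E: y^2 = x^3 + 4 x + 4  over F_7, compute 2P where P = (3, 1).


Doubling: s = (3 x1^2 + a) / (2 y1)
s = (3*3^2 + 4) / (2*1) mod 7 = 5
x3 = s^2 - 2 x1 mod 7 = 5^2 - 2*3 = 5
y3 = s (x1 - x3) - y1 mod 7 = 5 * (3 - 5) - 1 = 3

2P = (5, 3)


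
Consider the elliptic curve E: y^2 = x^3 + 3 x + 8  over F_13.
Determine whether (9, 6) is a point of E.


Check whether y^2 = x^3 + 3 x + 8 (mod 13) for (x, y) = (9, 6).
LHS: y^2 = 6^2 mod 13 = 10
RHS: x^3 + 3 x + 8 = 9^3 + 3*9 + 8 mod 13 = 10
LHS = RHS

Yes, on the curve


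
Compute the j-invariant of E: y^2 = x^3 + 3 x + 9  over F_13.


Delta = -16(4 a^3 + 27 b^2) mod 13 = 5
-1728 * (4 a)^3 = -1728 * (4*3)^3 mod 13 = 12
j = 12 * 5^(-1) mod 13 = 5

j = 5 (mod 13)


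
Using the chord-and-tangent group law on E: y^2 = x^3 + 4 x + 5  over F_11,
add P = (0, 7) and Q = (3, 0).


P != Q, so use the chord formula.
s = (y2 - y1) / (x2 - x1) = (4) / (3) mod 11 = 5
x3 = s^2 - x1 - x2 mod 11 = 5^2 - 0 - 3 = 0
y3 = s (x1 - x3) - y1 mod 11 = 5 * (0 - 0) - 7 = 4

P + Q = (0, 4)


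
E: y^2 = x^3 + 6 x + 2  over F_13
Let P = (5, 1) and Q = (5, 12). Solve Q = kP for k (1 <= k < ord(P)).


Enumerate multiples of P until we hit Q = (5, 12):
  1P = (5, 1)
  2P = (2, 10)
  3P = (2, 3)
  4P = (5, 12)
Match found at i = 4.

k = 4


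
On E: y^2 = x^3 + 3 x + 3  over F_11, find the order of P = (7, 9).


Compute successive multiples of P until we hit O:
  1P = (7, 9)
  2P = (9, 0)
  3P = (7, 2)
  4P = O

ord(P) = 4


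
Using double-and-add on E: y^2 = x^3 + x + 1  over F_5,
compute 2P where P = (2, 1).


k = 2 = 10_2 (binary, LSB first: 01)
Double-and-add from P = (2, 1):
  bit 0 = 0: acc unchanged = O
  bit 1 = 1: acc = O + (2, 4) = (2, 4)

2P = (2, 4)


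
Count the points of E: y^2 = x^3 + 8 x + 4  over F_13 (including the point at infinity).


For each x in F_13, count y with y^2 = x^3 + 8 x + 4 mod 13:
  x = 0: RHS = 4, y in [2, 11]  -> 2 point(s)
  x = 1: RHS = 0, y in [0]  -> 1 point(s)
  x = 3: RHS = 3, y in [4, 9]  -> 2 point(s)
  x = 4: RHS = 9, y in [3, 10]  -> 2 point(s)
  x = 5: RHS = 0, y in [0]  -> 1 point(s)
  x = 7: RHS = 0, y in [0]  -> 1 point(s)
  x = 9: RHS = 12, y in [5, 8]  -> 2 point(s)
Affine points: 11. Add the point at infinity: total = 12.

#E(F_13) = 12


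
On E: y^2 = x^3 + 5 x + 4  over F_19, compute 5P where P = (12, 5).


k = 5 = 101_2 (binary, LSB first: 101)
Double-and-add from P = (12, 5):
  bit 0 = 1: acc = O + (12, 5) = (12, 5)
  bit 1 = 0: acc unchanged = (12, 5)
  bit 2 = 1: acc = (12, 5) + (17, 10) = (10, 16)

5P = (10, 16)


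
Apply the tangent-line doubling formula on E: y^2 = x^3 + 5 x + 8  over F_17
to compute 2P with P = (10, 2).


Doubling: s = (3 x1^2 + a) / (2 y1)
s = (3*10^2 + 5) / (2*2) mod 17 = 4
x3 = s^2 - 2 x1 mod 17 = 4^2 - 2*10 = 13
y3 = s (x1 - x3) - y1 mod 17 = 4 * (10 - 13) - 2 = 3

2P = (13, 3)


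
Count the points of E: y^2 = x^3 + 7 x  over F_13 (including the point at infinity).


For each x in F_13, count y with y^2 = x^3 + 7 x + 0 mod 13:
  x = 0: RHS = 0, y in [0]  -> 1 point(s)
  x = 2: RHS = 9, y in [3, 10]  -> 2 point(s)
  x = 3: RHS = 9, y in [3, 10]  -> 2 point(s)
  x = 4: RHS = 1, y in [1, 12]  -> 2 point(s)
  x = 5: RHS = 4, y in [2, 11]  -> 2 point(s)
  x = 8: RHS = 9, y in [3, 10]  -> 2 point(s)
  x = 9: RHS = 12, y in [5, 8]  -> 2 point(s)
  x = 10: RHS = 4, y in [2, 11]  -> 2 point(s)
  x = 11: RHS = 4, y in [2, 11]  -> 2 point(s)
Affine points: 17. Add the point at infinity: total = 18.

#E(F_13) = 18


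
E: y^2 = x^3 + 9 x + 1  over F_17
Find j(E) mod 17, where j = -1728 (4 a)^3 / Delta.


Delta = -16(4 a^3 + 27 b^2) mod 17 = 2
-1728 * (4 a)^3 = -1728 * (4*9)^3 mod 17 = 14
j = 14 * 2^(-1) mod 17 = 7

j = 7 (mod 17)


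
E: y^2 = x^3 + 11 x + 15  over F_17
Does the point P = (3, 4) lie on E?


Check whether y^2 = x^3 + 11 x + 15 (mod 17) for (x, y) = (3, 4).
LHS: y^2 = 4^2 mod 17 = 16
RHS: x^3 + 11 x + 15 = 3^3 + 11*3 + 15 mod 17 = 7
LHS != RHS

No, not on the curve


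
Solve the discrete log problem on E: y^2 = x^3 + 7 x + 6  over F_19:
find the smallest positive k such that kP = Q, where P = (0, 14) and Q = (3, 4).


Enumerate multiples of P until we hit Q = (3, 4):
  1P = (0, 14)
  2P = (6, 13)
  3P = (3, 15)
  4P = (14, 13)
  5P = (2, 16)
  6P = (18, 6)
  7P = (8, 17)
  8P = (15, 16)
  9P = (9, 0)
  10P = (15, 3)
  11P = (8, 2)
  12P = (18, 13)
  13P = (2, 3)
  14P = (14, 6)
  15P = (3, 4)
Match found at i = 15.

k = 15


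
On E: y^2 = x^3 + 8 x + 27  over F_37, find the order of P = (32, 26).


Compute successive multiples of P until we hit O:
  1P = (32, 26)
  2P = (0, 8)
  3P = (15, 9)
  4P = (28, 15)
  5P = (10, 16)
  6P = (16, 25)
  7P = (1, 6)
  8P = (11, 15)
  ... (continuing to 45P)
  45P = O

ord(P) = 45


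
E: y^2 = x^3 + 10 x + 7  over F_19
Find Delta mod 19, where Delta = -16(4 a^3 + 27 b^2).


4 a^3 + 27 b^2 = 4*10^3 + 27*7^2 = 4000 + 1323 = 5323
Delta = -16 * (5323) = -85168
Delta mod 19 = 9

Delta = 9 (mod 19)


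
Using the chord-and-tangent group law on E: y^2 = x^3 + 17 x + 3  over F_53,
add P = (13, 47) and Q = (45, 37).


P != Q, so use the chord formula.
s = (y2 - y1) / (x2 - x1) = (43) / (32) mod 53 = 3
x3 = s^2 - x1 - x2 mod 53 = 3^2 - 13 - 45 = 4
y3 = s (x1 - x3) - y1 mod 53 = 3 * (13 - 4) - 47 = 33

P + Q = (4, 33)


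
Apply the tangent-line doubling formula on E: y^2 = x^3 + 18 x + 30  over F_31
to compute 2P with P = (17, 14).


Doubling: s = (3 x1^2 + a) / (2 y1)
s = (3*17^2 + 18) / (2*14) mod 31 = 15
x3 = s^2 - 2 x1 mod 31 = 15^2 - 2*17 = 5
y3 = s (x1 - x3) - y1 mod 31 = 15 * (17 - 5) - 14 = 11

2P = (5, 11)


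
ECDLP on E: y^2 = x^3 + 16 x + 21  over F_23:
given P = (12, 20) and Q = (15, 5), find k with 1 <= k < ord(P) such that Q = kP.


Enumerate multiples of P until we hit Q = (15, 5):
  1P = (12, 20)
  2P = (3, 21)
  3P = (10, 13)
  4P = (19, 13)
  5P = (16, 7)
  6P = (7, 4)
  7P = (17, 10)
  8P = (21, 21)
  9P = (15, 18)
  10P = (22, 2)
  11P = (18, 0)
  12P = (22, 21)
  13P = (15, 5)
Match found at i = 13.

k = 13


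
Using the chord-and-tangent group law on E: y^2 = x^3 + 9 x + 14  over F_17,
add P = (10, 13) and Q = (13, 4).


P != Q, so use the chord formula.
s = (y2 - y1) / (x2 - x1) = (8) / (3) mod 17 = 14
x3 = s^2 - x1 - x2 mod 17 = 14^2 - 10 - 13 = 3
y3 = s (x1 - x3) - y1 mod 17 = 14 * (10 - 3) - 13 = 0

P + Q = (3, 0)


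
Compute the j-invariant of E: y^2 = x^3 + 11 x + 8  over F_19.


Delta = -16(4 a^3 + 27 b^2) mod 19 = 9
-1728 * (4 a)^3 = -1728 * (4*11)^3 mod 19 = 7
j = 7 * 9^(-1) mod 19 = 5

j = 5 (mod 19)


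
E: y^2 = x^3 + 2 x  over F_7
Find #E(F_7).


For each x in F_7, count y with y^2 = x^3 + 2 x + 0 mod 7:
  x = 0: RHS = 0, y in [0]  -> 1 point(s)
  x = 4: RHS = 2, y in [3, 4]  -> 2 point(s)
  x = 5: RHS = 2, y in [3, 4]  -> 2 point(s)
  x = 6: RHS = 4, y in [2, 5]  -> 2 point(s)
Affine points: 7. Add the point at infinity: total = 8.

#E(F_7) = 8


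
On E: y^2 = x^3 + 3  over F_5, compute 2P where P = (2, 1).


k = 2 = 10_2 (binary, LSB first: 01)
Double-and-add from P = (2, 1):
  bit 0 = 0: acc unchanged = O
  bit 1 = 1: acc = O + (2, 4) = (2, 4)

2P = (2, 4)


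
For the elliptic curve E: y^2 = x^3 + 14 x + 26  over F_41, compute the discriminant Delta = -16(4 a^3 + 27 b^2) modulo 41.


4 a^3 + 27 b^2 = 4*14^3 + 27*26^2 = 10976 + 18252 = 29228
Delta = -16 * (29228) = -467648
Delta mod 41 = 39

Delta = 39 (mod 41)


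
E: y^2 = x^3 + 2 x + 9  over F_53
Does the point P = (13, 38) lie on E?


Check whether y^2 = x^3 + 2 x + 9 (mod 53) for (x, y) = (13, 38).
LHS: y^2 = 38^2 mod 53 = 13
RHS: x^3 + 2 x + 9 = 13^3 + 2*13 + 9 mod 53 = 6
LHS != RHS

No, not on the curve


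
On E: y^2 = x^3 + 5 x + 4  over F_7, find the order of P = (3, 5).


Compute successive multiples of P until we hit O:
  1P = (3, 5)
  2P = (2, 1)
  3P = (4, 5)
  4P = (0, 2)
  5P = (5, 0)
  6P = (0, 5)
  7P = (4, 2)
  8P = (2, 6)
  ... (continuing to 10P)
  10P = O

ord(P) = 10


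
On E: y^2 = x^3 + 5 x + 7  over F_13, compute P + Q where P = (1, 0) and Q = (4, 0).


P != Q, so use the chord formula.
s = (y2 - y1) / (x2 - x1) = (0) / (3) mod 13 = 0
x3 = s^2 - x1 - x2 mod 13 = 0^2 - 1 - 4 = 8
y3 = s (x1 - x3) - y1 mod 13 = 0 * (1 - 8) - 0 = 0

P + Q = (8, 0)


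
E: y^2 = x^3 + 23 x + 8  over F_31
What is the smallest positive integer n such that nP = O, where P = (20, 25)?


Compute successive multiples of P until we hit O:
  1P = (20, 25)
  2P = (7, 27)
  3P = (22, 23)
  4P = (21, 7)
  5P = (4, 28)
  6P = (12, 20)
  7P = (27, 21)
  8P = (9, 13)
  ... (continuing to 20P)
  20P = O

ord(P) = 20


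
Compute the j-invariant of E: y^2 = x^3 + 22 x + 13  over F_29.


Delta = -16(4 a^3 + 27 b^2) mod 29 = 13
-1728 * (4 a)^3 = -1728 * (4*22)^3 mod 29 = 12
j = 12 * 13^(-1) mod 29 = 21

j = 21 (mod 29)


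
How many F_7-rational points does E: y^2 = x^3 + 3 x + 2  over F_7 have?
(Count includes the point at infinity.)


For each x in F_7, count y with y^2 = x^3 + 3 x + 2 mod 7:
  x = 0: RHS = 2, y in [3, 4]  -> 2 point(s)
  x = 2: RHS = 2, y in [3, 4]  -> 2 point(s)
  x = 4: RHS = 1, y in [1, 6]  -> 2 point(s)
  x = 5: RHS = 2, y in [3, 4]  -> 2 point(s)
Affine points: 8. Add the point at infinity: total = 9.

#E(F_7) = 9


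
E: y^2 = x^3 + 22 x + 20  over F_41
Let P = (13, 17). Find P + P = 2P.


Doubling: s = (3 x1^2 + a) / (2 y1)
s = (3*13^2 + 22) / (2*17) mod 41 = 24
x3 = s^2 - 2 x1 mod 41 = 24^2 - 2*13 = 17
y3 = s (x1 - x3) - y1 mod 41 = 24 * (13 - 17) - 17 = 10

2P = (17, 10)


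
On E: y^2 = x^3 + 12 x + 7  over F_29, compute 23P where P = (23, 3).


k = 23 = 10111_2 (binary, LSB first: 11101)
Double-and-add from P = (23, 3):
  bit 0 = 1: acc = O + (23, 3) = (23, 3)
  bit 1 = 1: acc = (23, 3) + (6, 18) = (7, 17)
  bit 2 = 1: acc = (7, 17) + (12, 20) = (15, 13)
  bit 3 = 0: acc unchanged = (15, 13)
  bit 4 = 1: acc = (15, 13) + (11, 7) = (27, 27)

23P = (27, 27)


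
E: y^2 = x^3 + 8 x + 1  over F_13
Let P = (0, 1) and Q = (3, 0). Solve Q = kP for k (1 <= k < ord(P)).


Enumerate multiples of P until we hit Q = (3, 0):
  1P = (0, 1)
  2P = (3, 0)
Match found at i = 2.

k = 2


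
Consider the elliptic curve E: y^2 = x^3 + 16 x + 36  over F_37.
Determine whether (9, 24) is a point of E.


Check whether y^2 = x^3 + 16 x + 36 (mod 37) for (x, y) = (9, 24).
LHS: y^2 = 24^2 mod 37 = 21
RHS: x^3 + 16 x + 36 = 9^3 + 16*9 + 36 mod 37 = 21
LHS = RHS

Yes, on the curve


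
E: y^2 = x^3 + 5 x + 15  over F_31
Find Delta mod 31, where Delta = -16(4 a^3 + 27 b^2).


4 a^3 + 27 b^2 = 4*5^3 + 27*15^2 = 500 + 6075 = 6575
Delta = -16 * (6575) = -105200
Delta mod 31 = 14

Delta = 14 (mod 31)


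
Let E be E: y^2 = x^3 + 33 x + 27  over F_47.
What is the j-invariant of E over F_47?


Delta = -16(4 a^3 + 27 b^2) mod 47 = 43
-1728 * (4 a)^3 = -1728 * (4*33)^3 mod 47 = 18
j = 18 * 43^(-1) mod 47 = 19

j = 19 (mod 47)


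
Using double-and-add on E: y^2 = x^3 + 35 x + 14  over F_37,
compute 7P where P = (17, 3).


k = 7 = 111_2 (binary, LSB first: 111)
Double-and-add from P = (17, 3):
  bit 0 = 1: acc = O + (17, 3) = (17, 3)
  bit 1 = 1: acc = (17, 3) + (29, 6) = (35, 11)
  bit 2 = 1: acc = (35, 11) + (19, 29) = (23, 31)

7P = (23, 31)


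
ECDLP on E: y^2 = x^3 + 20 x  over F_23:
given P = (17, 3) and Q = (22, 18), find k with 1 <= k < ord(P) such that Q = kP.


Enumerate multiples of P until we hit Q = (22, 18):
  1P = (17, 3)
  2P = (2, 18)
  3P = (5, 8)
  4P = (9, 9)
  5P = (22, 18)
Match found at i = 5.

k = 5


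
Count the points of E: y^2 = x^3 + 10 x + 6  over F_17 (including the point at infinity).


For each x in F_17, count y with y^2 = x^3 + 10 x + 6 mod 17:
  x = 1: RHS = 0, y in [0]  -> 1 point(s)
  x = 2: RHS = 0, y in [0]  -> 1 point(s)
  x = 4: RHS = 8, y in [5, 12]  -> 2 point(s)
  x = 9: RHS = 9, y in [3, 14]  -> 2 point(s)
  x = 10: RHS = 1, y in [1, 16]  -> 2 point(s)
  x = 11: RHS = 2, y in [6, 11]  -> 2 point(s)
  x = 12: RHS = 1, y in [1, 16]  -> 2 point(s)
  x = 13: RHS = 4, y in [2, 15]  -> 2 point(s)
  x = 14: RHS = 0, y in [0]  -> 1 point(s)
Affine points: 15. Add the point at infinity: total = 16.

#E(F_17) = 16


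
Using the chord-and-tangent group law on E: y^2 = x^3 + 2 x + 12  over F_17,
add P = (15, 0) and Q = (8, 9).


P != Q, so use the chord formula.
s = (y2 - y1) / (x2 - x1) = (9) / (10) mod 17 = 6
x3 = s^2 - x1 - x2 mod 17 = 6^2 - 15 - 8 = 13
y3 = s (x1 - x3) - y1 mod 17 = 6 * (15 - 13) - 0 = 12

P + Q = (13, 12)


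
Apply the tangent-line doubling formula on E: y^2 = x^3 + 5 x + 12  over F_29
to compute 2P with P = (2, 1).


Doubling: s = (3 x1^2 + a) / (2 y1)
s = (3*2^2 + 5) / (2*1) mod 29 = 23
x3 = s^2 - 2 x1 mod 29 = 23^2 - 2*2 = 3
y3 = s (x1 - x3) - y1 mod 29 = 23 * (2 - 3) - 1 = 5

2P = (3, 5)


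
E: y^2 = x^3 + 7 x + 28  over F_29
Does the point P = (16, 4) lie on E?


Check whether y^2 = x^3 + 7 x + 28 (mod 29) for (x, y) = (16, 4).
LHS: y^2 = 4^2 mod 29 = 16
RHS: x^3 + 7 x + 28 = 16^3 + 7*16 + 28 mod 29 = 2
LHS != RHS

No, not on the curve


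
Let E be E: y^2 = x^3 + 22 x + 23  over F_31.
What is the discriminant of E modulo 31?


4 a^3 + 27 b^2 = 4*22^3 + 27*23^2 = 42592 + 14283 = 56875
Delta = -16 * (56875) = -910000
Delta mod 31 = 5

Delta = 5 (mod 31)


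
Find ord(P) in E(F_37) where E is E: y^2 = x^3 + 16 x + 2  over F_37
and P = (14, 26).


Compute successive multiples of P until we hit O:
  1P = (14, 26)
  2P = (20, 21)
  3P = (15, 18)
  4P = (35, 31)
  5P = (29, 18)
  6P = (3, 15)
  7P = (21, 4)
  8P = (30, 19)
  ... (continuing to 27P)
  27P = O

ord(P) = 27


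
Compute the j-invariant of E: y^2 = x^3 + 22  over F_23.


Delta = -16(4 a^3 + 27 b^2) mod 23 = 5
-1728 * (4 a)^3 = -1728 * (4*0)^3 mod 23 = 0
j = 0 * 5^(-1) mod 23 = 0

j = 0 (mod 23)


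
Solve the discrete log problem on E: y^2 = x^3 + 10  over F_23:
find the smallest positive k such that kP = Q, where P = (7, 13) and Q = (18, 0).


Enumerate multiples of P until we hit Q = (18, 0):
  1P = (7, 13)
  2P = (18, 0)
Match found at i = 2.

k = 2


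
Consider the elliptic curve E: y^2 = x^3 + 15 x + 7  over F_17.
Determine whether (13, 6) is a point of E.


Check whether y^2 = x^3 + 15 x + 7 (mod 17) for (x, y) = (13, 6).
LHS: y^2 = 6^2 mod 17 = 2
RHS: x^3 + 15 x + 7 = 13^3 + 15*13 + 7 mod 17 = 2
LHS = RHS

Yes, on the curve


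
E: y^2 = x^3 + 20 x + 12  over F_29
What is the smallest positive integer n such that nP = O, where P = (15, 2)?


Compute successive multiples of P until we hit O:
  1P = (15, 2)
  2P = (19, 28)
  3P = (1, 2)
  4P = (13, 27)
  5P = (5, 18)
  6P = (22, 15)
  7P = (28, 7)
  8P = (10, 20)
  ... (continuing to 17P)
  17P = O

ord(P) = 17


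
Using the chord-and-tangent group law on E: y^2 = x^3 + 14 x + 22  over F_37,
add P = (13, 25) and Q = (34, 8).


P != Q, so use the chord formula.
s = (y2 - y1) / (x2 - x1) = (20) / (21) mod 37 = 8
x3 = s^2 - x1 - x2 mod 37 = 8^2 - 13 - 34 = 17
y3 = s (x1 - x3) - y1 mod 37 = 8 * (13 - 17) - 25 = 17

P + Q = (17, 17)


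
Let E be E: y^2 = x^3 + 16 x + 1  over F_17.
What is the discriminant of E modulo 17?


4 a^3 + 27 b^2 = 4*16^3 + 27*1^2 = 16384 + 27 = 16411
Delta = -16 * (16411) = -262576
Delta mod 17 = 6

Delta = 6 (mod 17)


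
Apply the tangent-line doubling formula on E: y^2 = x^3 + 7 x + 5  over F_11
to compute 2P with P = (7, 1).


Doubling: s = (3 x1^2 + a) / (2 y1)
s = (3*7^2 + 7) / (2*1) mod 11 = 0
x3 = s^2 - 2 x1 mod 11 = 0^2 - 2*7 = 8
y3 = s (x1 - x3) - y1 mod 11 = 0 * (7 - 8) - 1 = 10

2P = (8, 10)


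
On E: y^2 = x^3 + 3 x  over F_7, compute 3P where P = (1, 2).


k = 3 = 11_2 (binary, LSB first: 11)
Double-and-add from P = (1, 2):
  bit 0 = 1: acc = O + (1, 2) = (1, 2)
  bit 1 = 1: acc = (1, 2) + (2, 0) = (1, 5)

3P = (1, 5)


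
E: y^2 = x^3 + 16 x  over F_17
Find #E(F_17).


For each x in F_17, count y with y^2 = x^3 + 16 x + 0 mod 17:
  x = 0: RHS = 0, y in [0]  -> 1 point(s)
  x = 1: RHS = 0, y in [0]  -> 1 point(s)
  x = 4: RHS = 9, y in [3, 14]  -> 2 point(s)
  x = 5: RHS = 1, y in [1, 16]  -> 2 point(s)
  x = 7: RHS = 13, y in [8, 9]  -> 2 point(s)
  x = 10: RHS = 4, y in [2, 15]  -> 2 point(s)
  x = 12: RHS = 16, y in [4, 13]  -> 2 point(s)
  x = 13: RHS = 8, y in [5, 12]  -> 2 point(s)
  x = 16: RHS = 0, y in [0]  -> 1 point(s)
Affine points: 15. Add the point at infinity: total = 16.

#E(F_17) = 16


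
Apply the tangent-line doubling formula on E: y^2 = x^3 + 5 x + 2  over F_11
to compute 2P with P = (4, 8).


Doubling: s = (3 x1^2 + a) / (2 y1)
s = (3*4^2 + 5) / (2*8) mod 11 = 4
x3 = s^2 - 2 x1 mod 11 = 4^2 - 2*4 = 8
y3 = s (x1 - x3) - y1 mod 11 = 4 * (4 - 8) - 8 = 9

2P = (8, 9)


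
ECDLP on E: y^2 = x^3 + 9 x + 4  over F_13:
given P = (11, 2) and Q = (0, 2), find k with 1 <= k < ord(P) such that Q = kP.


Enumerate multiples of P until we hit Q = (0, 2):
  1P = (11, 2)
  2P = (8, 4)
  3P = (6, 12)
  4P = (0, 2)
Match found at i = 4.

k = 4


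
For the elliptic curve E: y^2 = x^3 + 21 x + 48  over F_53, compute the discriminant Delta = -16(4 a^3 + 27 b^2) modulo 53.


4 a^3 + 27 b^2 = 4*21^3 + 27*48^2 = 37044 + 62208 = 99252
Delta = -16 * (99252) = -1588032
Delta mod 53 = 7

Delta = 7 (mod 53)


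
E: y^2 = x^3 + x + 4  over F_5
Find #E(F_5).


For each x in F_5, count y with y^2 = x^3 + 1 x + 4 mod 5:
  x = 0: RHS = 4, y in [2, 3]  -> 2 point(s)
  x = 1: RHS = 1, y in [1, 4]  -> 2 point(s)
  x = 2: RHS = 4, y in [2, 3]  -> 2 point(s)
  x = 3: RHS = 4, y in [2, 3]  -> 2 point(s)
Affine points: 8. Add the point at infinity: total = 9.

#E(F_5) = 9


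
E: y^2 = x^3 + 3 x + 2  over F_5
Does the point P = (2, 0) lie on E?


Check whether y^2 = x^3 + 3 x + 2 (mod 5) for (x, y) = (2, 0).
LHS: y^2 = 0^2 mod 5 = 0
RHS: x^3 + 3 x + 2 = 2^3 + 3*2 + 2 mod 5 = 1
LHS != RHS

No, not on the curve


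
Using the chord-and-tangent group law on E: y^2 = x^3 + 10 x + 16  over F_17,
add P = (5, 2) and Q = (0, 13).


P != Q, so use the chord formula.
s = (y2 - y1) / (x2 - x1) = (11) / (12) mod 17 = 8
x3 = s^2 - x1 - x2 mod 17 = 8^2 - 5 - 0 = 8
y3 = s (x1 - x3) - y1 mod 17 = 8 * (5 - 8) - 2 = 8

P + Q = (8, 8)


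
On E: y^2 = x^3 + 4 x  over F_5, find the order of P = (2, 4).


Compute successive multiples of P until we hit O:
  1P = (2, 4)
  2P = (0, 0)
  3P = (2, 1)
  4P = O

ord(P) = 4


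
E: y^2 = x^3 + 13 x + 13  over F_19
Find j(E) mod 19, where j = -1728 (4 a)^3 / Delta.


Delta = -16(4 a^3 + 27 b^2) mod 19 = 1
-1728 * (4 a)^3 = -1728 * (4*13)^3 mod 19 = 8
j = 8 * 1^(-1) mod 19 = 8

j = 8 (mod 19)


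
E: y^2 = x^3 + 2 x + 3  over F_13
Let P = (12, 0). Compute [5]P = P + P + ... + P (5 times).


k = 5 = 101_2 (binary, LSB first: 101)
Double-and-add from P = (12, 0):
  bit 0 = 1: acc = O + (12, 0) = (12, 0)
  bit 1 = 0: acc unchanged = (12, 0)
  bit 2 = 1: acc = (12, 0) + O = (12, 0)

5P = (12, 0)


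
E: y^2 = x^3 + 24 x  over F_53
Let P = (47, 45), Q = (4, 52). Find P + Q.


P != Q, so use the chord formula.
s = (y2 - y1) / (x2 - x1) = (7) / (10) mod 53 = 6
x3 = s^2 - x1 - x2 mod 53 = 6^2 - 47 - 4 = 38
y3 = s (x1 - x3) - y1 mod 53 = 6 * (47 - 38) - 45 = 9

P + Q = (38, 9)


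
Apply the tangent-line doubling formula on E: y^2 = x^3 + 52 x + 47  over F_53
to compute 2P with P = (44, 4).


Doubling: s = (3 x1^2 + a) / (2 y1)
s = (3*44^2 + 52) / (2*4) mod 53 = 17
x3 = s^2 - 2 x1 mod 53 = 17^2 - 2*44 = 42
y3 = s (x1 - x3) - y1 mod 53 = 17 * (44 - 42) - 4 = 30

2P = (42, 30)


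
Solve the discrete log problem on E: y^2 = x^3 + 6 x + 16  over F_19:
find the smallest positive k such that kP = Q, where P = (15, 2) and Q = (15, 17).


Enumerate multiples of P until we hit Q = (15, 17):
  1P = (15, 2)
  2P = (5, 0)
  3P = (15, 17)
Match found at i = 3.

k = 3


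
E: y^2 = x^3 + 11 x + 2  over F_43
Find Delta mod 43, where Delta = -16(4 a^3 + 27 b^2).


4 a^3 + 27 b^2 = 4*11^3 + 27*2^2 = 5324 + 108 = 5432
Delta = -16 * (5432) = -86912
Delta mod 43 = 34

Delta = 34 (mod 43)


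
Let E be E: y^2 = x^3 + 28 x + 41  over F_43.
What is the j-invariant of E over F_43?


Delta = -16(4 a^3 + 27 b^2) mod 43 = 3
-1728 * (4 a)^3 = -1728 * (4*28)^3 mod 43 = 2
j = 2 * 3^(-1) mod 43 = 15

j = 15 (mod 43)


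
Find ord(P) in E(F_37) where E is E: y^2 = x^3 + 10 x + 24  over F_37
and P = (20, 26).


Compute successive multiples of P until we hit O:
  1P = (20, 26)
  2P = (25, 27)
  3P = (32, 16)
  4P = (34, 35)
  5P = (24, 19)
  6P = (3, 9)
  7P = (15, 16)
  8P = (6, 2)
  ... (continuing to 33P)
  33P = O

ord(P) = 33


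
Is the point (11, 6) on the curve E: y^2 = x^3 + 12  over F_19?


Check whether y^2 = x^3 + 0 x + 12 (mod 19) for (x, y) = (11, 6).
LHS: y^2 = 6^2 mod 19 = 17
RHS: x^3 + 0 x + 12 = 11^3 + 0*11 + 12 mod 19 = 13
LHS != RHS

No, not on the curve


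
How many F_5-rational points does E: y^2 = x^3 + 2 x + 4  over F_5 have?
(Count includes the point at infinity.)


For each x in F_5, count y with y^2 = x^3 + 2 x + 4 mod 5:
  x = 0: RHS = 4, y in [2, 3]  -> 2 point(s)
  x = 2: RHS = 1, y in [1, 4]  -> 2 point(s)
  x = 4: RHS = 1, y in [1, 4]  -> 2 point(s)
Affine points: 6. Add the point at infinity: total = 7.

#E(F_5) = 7


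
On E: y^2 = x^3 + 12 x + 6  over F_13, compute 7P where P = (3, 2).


k = 7 = 111_2 (binary, LSB first: 111)
Double-and-add from P = (3, 2):
  bit 0 = 1: acc = O + (3, 2) = (3, 2)
  bit 1 = 1: acc = (3, 2) + (7, 11) = (4, 12)
  bit 2 = 1: acc = (4, 12) + (2, 8) = (11, 0)

7P = (11, 0)


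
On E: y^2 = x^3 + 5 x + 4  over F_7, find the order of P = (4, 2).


Compute successive multiples of P until we hit O:
  1P = (4, 2)
  2P = (0, 2)
  3P = (3, 5)
  4P = (2, 6)
  5P = (5, 0)
  6P = (2, 1)
  7P = (3, 2)
  8P = (0, 5)
  ... (continuing to 10P)
  10P = O

ord(P) = 10


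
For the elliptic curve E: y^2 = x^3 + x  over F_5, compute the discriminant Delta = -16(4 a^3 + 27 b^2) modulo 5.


4 a^3 + 27 b^2 = 4*1^3 + 27*0^2 = 4 + 0 = 4
Delta = -16 * (4) = -64
Delta mod 5 = 1

Delta = 1 (mod 5)


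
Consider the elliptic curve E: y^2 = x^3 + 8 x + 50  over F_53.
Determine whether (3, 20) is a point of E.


Check whether y^2 = x^3 + 8 x + 50 (mod 53) for (x, y) = (3, 20).
LHS: y^2 = 20^2 mod 53 = 29
RHS: x^3 + 8 x + 50 = 3^3 + 8*3 + 50 mod 53 = 48
LHS != RHS

No, not on the curve


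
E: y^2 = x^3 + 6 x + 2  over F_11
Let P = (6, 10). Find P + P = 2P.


Doubling: s = (3 x1^2 + a) / (2 y1)
s = (3*6^2 + 6) / (2*10) mod 11 = 9
x3 = s^2 - 2 x1 mod 11 = 9^2 - 2*6 = 3
y3 = s (x1 - x3) - y1 mod 11 = 9 * (6 - 3) - 10 = 6

2P = (3, 6)


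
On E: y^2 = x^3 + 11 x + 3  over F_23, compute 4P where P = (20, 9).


k = 4 = 100_2 (binary, LSB first: 001)
Double-and-add from P = (20, 9):
  bit 0 = 0: acc unchanged = O
  bit 1 = 0: acc unchanged = O
  bit 2 = 1: acc = O + (20, 14) = (20, 14)

4P = (20, 14)


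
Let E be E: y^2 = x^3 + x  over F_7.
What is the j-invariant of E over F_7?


Delta = -16(4 a^3 + 27 b^2) mod 7 = 6
-1728 * (4 a)^3 = -1728 * (4*1)^3 mod 7 = 1
j = 1 * 6^(-1) mod 7 = 6

j = 6 (mod 7)


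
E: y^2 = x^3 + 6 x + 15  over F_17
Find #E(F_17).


For each x in F_17, count y with y^2 = x^3 + 6 x + 15 mod 17:
  x = 0: RHS = 15, y in [7, 10]  -> 2 point(s)
  x = 2: RHS = 1, y in [1, 16]  -> 2 point(s)
  x = 3: RHS = 9, y in [3, 14]  -> 2 point(s)
  x = 4: RHS = 1, y in [1, 16]  -> 2 point(s)
  x = 5: RHS = 0, y in [0]  -> 1 point(s)
  x = 7: RHS = 9, y in [3, 14]  -> 2 point(s)
  x = 9: RHS = 16, y in [4, 13]  -> 2 point(s)
  x = 10: RHS = 4, y in [2, 15]  -> 2 point(s)
  x = 11: RHS = 1, y in [1, 16]  -> 2 point(s)
  x = 12: RHS = 13, y in [8, 9]  -> 2 point(s)
  x = 14: RHS = 4, y in [2, 15]  -> 2 point(s)
  x = 16: RHS = 8, y in [5, 12]  -> 2 point(s)
Affine points: 23. Add the point at infinity: total = 24.

#E(F_17) = 24


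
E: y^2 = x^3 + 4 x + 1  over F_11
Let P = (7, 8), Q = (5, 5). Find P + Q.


P != Q, so use the chord formula.
s = (y2 - y1) / (x2 - x1) = (8) / (9) mod 11 = 7
x3 = s^2 - x1 - x2 mod 11 = 7^2 - 7 - 5 = 4
y3 = s (x1 - x3) - y1 mod 11 = 7 * (7 - 4) - 8 = 2

P + Q = (4, 2)


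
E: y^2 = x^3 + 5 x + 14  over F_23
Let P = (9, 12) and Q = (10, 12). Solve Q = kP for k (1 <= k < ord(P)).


Enumerate multiples of P until we hit Q = (10, 12):
  1P = (9, 12)
  2P = (7, 1)
  3P = (20, 8)
  4P = (12, 10)
  5P = (5, 16)
  6P = (10, 12)
Match found at i = 6.

k = 6


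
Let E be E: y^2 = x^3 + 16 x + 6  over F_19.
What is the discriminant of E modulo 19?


4 a^3 + 27 b^2 = 4*16^3 + 27*6^2 = 16384 + 972 = 17356
Delta = -16 * (17356) = -277696
Delta mod 19 = 8

Delta = 8 (mod 19)


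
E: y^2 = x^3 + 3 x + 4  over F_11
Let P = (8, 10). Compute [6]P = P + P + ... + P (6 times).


k = 6 = 110_2 (binary, LSB first: 011)
Double-and-add from P = (8, 10):
  bit 0 = 0: acc unchanged = O
  bit 1 = 1: acc = O + (0, 2) = (0, 2)
  bit 2 = 1: acc = (0, 2) + (4, 6) = (8, 1)

6P = (8, 1)


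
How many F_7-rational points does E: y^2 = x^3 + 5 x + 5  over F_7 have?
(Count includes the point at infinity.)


For each x in F_7, count y with y^2 = x^3 + 5 x + 5 mod 7:
  x = 1: RHS = 4, y in [2, 5]  -> 2 point(s)
  x = 2: RHS = 2, y in [3, 4]  -> 2 point(s)
  x = 5: RHS = 1, y in [1, 6]  -> 2 point(s)
Affine points: 6. Add the point at infinity: total = 7.

#E(F_7) = 7
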